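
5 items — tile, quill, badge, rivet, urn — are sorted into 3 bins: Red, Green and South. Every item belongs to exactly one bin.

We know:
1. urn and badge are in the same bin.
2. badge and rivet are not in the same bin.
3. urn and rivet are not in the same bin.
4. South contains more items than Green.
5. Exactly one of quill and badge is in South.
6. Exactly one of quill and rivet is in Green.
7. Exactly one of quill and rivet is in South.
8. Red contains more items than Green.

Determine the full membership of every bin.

Red = {badge, urn}; Green = {rivet}; South = {quill, tile}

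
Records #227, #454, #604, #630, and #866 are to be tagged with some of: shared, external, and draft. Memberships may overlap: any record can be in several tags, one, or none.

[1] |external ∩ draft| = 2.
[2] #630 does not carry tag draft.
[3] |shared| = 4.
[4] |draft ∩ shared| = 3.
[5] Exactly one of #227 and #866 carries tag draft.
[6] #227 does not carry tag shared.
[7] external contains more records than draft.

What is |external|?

4

From (2): #630 ∉ draft.
From (6): #227 ∉ shared.
(3): only 4 candidates remain for shared, so all are in.
Suppose #227 ∉ external: no assignment then satisfies all the clues, so #227 ∈ external.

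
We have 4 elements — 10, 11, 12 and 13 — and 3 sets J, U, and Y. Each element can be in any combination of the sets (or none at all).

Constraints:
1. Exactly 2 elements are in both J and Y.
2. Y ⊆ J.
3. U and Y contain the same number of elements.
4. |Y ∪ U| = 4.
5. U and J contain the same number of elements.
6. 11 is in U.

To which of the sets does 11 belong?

11: U

From (6): 11 ∈ U.
Suppose 11 ∈ J: no assignment then satisfies all the clues, so 11 ∉ J.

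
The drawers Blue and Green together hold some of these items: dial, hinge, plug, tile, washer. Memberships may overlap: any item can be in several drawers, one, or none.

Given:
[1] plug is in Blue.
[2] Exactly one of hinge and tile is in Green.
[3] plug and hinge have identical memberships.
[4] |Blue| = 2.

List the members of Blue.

Blue = {hinge, plug}

From (1): plug ∈ Blue.
(3): hinge matches plug: hinge ∈ Blue.
(4): Blue already has 2, so the rest are out.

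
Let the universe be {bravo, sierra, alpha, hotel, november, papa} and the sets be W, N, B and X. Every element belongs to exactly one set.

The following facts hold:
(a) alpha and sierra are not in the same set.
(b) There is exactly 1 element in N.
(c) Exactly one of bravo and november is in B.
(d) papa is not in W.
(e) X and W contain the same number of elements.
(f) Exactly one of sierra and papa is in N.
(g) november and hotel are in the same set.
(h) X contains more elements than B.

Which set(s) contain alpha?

alpha: X

From (d): papa ∉ W.
Suppose alpha ∈ W: no assignment then satisfies all the clues, so alpha ∉ W.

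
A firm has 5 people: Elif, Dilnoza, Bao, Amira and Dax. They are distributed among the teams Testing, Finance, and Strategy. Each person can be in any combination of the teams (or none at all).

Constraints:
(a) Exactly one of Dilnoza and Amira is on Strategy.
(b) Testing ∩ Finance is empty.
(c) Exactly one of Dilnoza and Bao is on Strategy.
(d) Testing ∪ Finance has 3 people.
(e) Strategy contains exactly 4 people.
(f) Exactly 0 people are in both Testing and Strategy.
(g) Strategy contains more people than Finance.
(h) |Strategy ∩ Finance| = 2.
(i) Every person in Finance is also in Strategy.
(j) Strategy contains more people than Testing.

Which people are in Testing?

Testing = {Dilnoza}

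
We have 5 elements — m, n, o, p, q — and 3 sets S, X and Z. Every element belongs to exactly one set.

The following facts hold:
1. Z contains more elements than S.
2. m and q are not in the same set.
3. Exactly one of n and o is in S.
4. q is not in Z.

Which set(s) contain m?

m: Z

From (4): q ∉ Z.
Suppose m ∈ S: no assignment then satisfies all the clues, so m ∉ S.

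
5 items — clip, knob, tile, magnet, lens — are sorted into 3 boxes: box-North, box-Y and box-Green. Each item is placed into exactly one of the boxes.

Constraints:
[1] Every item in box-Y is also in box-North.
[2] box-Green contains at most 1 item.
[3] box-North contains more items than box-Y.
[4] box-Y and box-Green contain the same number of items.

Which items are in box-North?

box-North = {clip, knob, lens, magnet, tile}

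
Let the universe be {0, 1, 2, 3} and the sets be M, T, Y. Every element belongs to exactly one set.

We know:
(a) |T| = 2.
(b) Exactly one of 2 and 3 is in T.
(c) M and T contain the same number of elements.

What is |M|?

2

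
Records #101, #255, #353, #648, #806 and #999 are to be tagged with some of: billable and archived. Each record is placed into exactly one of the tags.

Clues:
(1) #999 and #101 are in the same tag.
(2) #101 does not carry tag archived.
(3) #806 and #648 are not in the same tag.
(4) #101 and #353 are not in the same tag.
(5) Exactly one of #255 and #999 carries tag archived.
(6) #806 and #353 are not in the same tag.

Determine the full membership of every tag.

billable = {#101, #806, #999}; archived = {#255, #353, #648}

From (2): #101 ∉ archived.
(1): #999 matches #101: #999 ∉ archived.
(5) (exactly one): #255 ∈ archived.
Only one tag left: #101 ∈ billable.
Only one tag left: #999 ∈ billable.
(4): #353 ∉ billable.
Only one tag left: #353 ∈ archived.
(6): #806 ∉ archived.
Only one tag left: #806 ∈ billable.
(3): #648 ∉ billable.
Only one tag left: #648 ∈ archived.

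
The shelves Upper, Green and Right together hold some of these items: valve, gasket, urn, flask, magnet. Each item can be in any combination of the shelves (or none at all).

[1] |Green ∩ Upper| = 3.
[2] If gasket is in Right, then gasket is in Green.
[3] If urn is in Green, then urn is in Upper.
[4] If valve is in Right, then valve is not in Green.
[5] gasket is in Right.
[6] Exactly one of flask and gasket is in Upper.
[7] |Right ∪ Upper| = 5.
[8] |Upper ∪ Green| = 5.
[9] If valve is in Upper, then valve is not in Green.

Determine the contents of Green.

Green = {flask, gasket, magnet, urn}

From (5): gasket ∈ Right.
(2): gasket ∈ Green.
Suppose valve ∈ Green: no assignment then satisfies all the clues, so valve ∉ Green.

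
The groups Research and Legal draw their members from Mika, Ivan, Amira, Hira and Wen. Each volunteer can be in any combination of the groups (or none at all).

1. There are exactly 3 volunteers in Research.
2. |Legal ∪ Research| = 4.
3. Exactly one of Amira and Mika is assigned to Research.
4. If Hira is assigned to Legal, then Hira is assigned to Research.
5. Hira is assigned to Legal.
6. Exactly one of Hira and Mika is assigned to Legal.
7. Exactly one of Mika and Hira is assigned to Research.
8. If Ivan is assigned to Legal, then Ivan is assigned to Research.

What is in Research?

Research = {Amira, Hira, Ivan}

From (5): Hira ∈ Legal.
(4): Hira ∈ Research.
(6) (exactly one): Mika ∉ Legal.
(7) (exactly one): Mika ∉ Research.
(3) (exactly one): Amira ∈ Research.
Suppose Ivan ∉ Research: no assignment then satisfies all the clues, so Ivan ∈ Research.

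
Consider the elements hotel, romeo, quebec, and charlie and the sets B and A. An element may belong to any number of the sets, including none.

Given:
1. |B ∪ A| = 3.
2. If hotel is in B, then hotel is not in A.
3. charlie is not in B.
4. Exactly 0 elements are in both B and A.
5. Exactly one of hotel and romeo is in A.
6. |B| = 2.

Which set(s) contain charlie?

From (3): charlie ∉ B.
Suppose charlie ∈ A: no assignment then satisfies all the clues, so charlie ∉ A.

charlie: none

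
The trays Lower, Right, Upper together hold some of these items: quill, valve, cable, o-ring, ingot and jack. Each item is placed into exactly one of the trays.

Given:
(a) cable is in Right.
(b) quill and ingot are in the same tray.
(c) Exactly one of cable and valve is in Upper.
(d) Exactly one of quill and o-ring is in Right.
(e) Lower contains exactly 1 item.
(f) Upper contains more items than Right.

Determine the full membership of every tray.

Lower = {jack}; Right = {cable, o-ring}; Upper = {ingot, quill, valve}

From (a): cable ∈ Right.
(c) (exactly one): valve ∈ Upper.
Suppose quill ∈ Lower: no assignment then satisfies all the clues, so quill ∉ Lower.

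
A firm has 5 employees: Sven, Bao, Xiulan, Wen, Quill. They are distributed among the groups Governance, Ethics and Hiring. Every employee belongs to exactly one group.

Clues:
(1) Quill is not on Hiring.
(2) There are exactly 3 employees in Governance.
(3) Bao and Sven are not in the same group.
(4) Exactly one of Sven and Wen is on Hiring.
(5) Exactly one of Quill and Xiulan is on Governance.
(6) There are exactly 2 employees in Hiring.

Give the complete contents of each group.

Governance = {Bao, Quill, Wen}; Ethics = {}; Hiring = {Sven, Xiulan}

From (1): Quill ∉ Hiring.
Suppose Sven ∈ Governance: no assignment then satisfies all the clues, so Sven ∉ Governance.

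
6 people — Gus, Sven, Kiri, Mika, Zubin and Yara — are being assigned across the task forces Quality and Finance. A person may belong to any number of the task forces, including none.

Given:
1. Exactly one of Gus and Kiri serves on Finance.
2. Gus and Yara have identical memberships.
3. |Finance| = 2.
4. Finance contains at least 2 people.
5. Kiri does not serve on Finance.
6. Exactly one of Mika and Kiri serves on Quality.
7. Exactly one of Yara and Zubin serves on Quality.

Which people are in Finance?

Finance = {Gus, Yara}

From (5): Kiri ∉ Finance.
(1) (exactly one): Gus ∈ Finance.
(2): Yara matches Gus: Yara ∈ Finance.
(3): Finance already has 2, so the rest are out.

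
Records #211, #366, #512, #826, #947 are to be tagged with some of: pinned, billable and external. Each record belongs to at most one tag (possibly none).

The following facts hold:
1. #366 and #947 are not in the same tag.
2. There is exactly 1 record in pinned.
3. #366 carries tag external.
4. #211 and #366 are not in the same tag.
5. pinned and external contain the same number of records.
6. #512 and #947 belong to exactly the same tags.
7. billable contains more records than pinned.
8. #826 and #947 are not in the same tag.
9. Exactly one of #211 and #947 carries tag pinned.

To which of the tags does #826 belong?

#826: none

From (3): #366 ∈ external.
(1): #947 ∉ external.
(4): #211 ∉ external.
(6): #512 matches #947: #512 ∉ external.
Suppose #826 ∈ pinned: no assignment then satisfies all the clues, so #826 ∉ pinned.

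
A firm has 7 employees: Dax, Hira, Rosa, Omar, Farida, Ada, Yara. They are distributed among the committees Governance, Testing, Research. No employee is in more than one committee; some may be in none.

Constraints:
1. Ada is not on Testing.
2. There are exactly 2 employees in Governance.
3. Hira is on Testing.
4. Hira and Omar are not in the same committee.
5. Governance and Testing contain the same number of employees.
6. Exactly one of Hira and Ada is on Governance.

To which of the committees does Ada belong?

From (1): Ada ∉ Testing.
From (3): Hira ∈ Testing.
(4): Omar ∉ Testing.
(6) (exactly one): Ada ∈ Governance.

Ada: Governance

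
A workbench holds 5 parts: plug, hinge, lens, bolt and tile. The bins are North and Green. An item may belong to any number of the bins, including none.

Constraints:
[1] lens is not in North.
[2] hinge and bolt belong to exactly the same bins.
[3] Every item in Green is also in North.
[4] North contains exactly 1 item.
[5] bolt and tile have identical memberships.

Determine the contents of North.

North = {plug}

From (1): lens ∉ North.
(3) contrapositive: lens ∉ Green.
Suppose plug ∉ North: no assignment then satisfies all the clues, so plug ∈ North.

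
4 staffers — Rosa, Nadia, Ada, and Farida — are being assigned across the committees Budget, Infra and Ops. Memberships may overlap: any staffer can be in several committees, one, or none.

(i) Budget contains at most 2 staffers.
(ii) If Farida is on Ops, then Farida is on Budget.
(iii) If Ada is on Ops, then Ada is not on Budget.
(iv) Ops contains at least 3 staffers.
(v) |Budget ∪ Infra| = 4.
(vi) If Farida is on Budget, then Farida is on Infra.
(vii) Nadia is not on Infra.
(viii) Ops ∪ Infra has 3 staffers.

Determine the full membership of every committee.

Budget = {Farida, Nadia}; Infra = {Ada, Farida, Rosa}; Ops = {Ada, Farida, Rosa}

From (vii): Nadia ∉ Infra.
Suppose Rosa ∈ Budget: no assignment then satisfies all the clues, so Rosa ∉ Budget.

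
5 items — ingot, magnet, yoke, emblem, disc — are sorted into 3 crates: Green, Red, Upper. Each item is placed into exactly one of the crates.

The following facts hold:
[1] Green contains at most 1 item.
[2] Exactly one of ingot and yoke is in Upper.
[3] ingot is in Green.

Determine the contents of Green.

Green = {ingot}

From (3): ingot ∈ Green.
(1): Green already has 1, so the rest are out.
(2) (exactly one): yoke ∈ Upper.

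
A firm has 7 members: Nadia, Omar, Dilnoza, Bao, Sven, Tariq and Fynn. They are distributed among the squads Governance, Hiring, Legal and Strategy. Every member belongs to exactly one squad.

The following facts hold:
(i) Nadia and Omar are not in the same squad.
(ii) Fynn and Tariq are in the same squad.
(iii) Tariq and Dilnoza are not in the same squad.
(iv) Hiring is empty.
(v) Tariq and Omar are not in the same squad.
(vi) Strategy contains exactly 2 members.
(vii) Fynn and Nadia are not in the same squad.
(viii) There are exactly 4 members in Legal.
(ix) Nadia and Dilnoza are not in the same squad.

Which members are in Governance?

Governance = {Nadia}

(iv): Hiring already has 0, so the rest are out.
Suppose Nadia ∉ Governance: no assignment then satisfies all the clues, so Nadia ∈ Governance.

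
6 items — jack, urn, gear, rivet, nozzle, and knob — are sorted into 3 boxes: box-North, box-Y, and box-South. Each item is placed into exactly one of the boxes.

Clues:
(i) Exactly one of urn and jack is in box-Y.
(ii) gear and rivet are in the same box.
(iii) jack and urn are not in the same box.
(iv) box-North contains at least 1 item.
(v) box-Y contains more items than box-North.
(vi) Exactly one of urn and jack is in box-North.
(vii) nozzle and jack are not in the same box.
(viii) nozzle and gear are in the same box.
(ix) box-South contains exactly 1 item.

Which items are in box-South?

box-South = {knob}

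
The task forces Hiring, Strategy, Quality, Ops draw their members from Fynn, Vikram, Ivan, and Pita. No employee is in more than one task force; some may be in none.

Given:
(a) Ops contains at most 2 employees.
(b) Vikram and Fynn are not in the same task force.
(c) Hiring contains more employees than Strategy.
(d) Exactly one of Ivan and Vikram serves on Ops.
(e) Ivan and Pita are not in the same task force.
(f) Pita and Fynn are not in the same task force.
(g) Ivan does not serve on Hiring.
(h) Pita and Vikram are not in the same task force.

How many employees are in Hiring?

1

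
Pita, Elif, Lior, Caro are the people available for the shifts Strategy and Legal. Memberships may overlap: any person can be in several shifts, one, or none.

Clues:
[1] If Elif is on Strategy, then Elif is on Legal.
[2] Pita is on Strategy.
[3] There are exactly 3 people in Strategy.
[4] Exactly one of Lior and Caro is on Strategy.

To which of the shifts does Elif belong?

Elif: Legal, Strategy

From (2): Pita ∈ Strategy.
Suppose Elif ∉ Strategy: no assignment then satisfies all the clues, so Elif ∈ Strategy.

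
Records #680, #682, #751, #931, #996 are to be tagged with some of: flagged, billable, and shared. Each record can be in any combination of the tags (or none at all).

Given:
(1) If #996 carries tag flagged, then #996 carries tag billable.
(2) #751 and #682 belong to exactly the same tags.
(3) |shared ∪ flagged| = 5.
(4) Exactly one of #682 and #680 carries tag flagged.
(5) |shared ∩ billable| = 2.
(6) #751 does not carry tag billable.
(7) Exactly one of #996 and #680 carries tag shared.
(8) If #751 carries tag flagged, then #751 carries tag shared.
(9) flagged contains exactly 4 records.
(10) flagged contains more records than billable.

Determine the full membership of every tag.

flagged = {#682, #751, #931, #996}; billable = {#680, #931, #996}; shared = {#680, #682, #751, #931}

From (6): #751 ∉ billable.
(2): #682 matches #751: #682 ∉ billable.
Suppose #680 ∈ flagged: no assignment then satisfies all the clues, so #680 ∉ flagged.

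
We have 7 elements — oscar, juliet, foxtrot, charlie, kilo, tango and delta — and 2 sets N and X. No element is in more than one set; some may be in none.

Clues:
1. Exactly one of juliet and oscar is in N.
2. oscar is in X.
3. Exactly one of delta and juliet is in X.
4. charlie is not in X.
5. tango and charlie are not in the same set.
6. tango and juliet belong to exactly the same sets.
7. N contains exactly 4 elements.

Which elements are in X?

X = {delta, oscar}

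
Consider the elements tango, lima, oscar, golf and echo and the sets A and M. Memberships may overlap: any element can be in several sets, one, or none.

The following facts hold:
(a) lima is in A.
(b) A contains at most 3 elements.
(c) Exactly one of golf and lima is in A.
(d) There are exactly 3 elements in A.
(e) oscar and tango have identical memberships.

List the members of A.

A = {lima, oscar, tango}

From (a): lima ∈ A.
(c) (exactly one): golf ∉ A.
Suppose tango ∉ A: no assignment then satisfies all the clues, so tango ∈ A.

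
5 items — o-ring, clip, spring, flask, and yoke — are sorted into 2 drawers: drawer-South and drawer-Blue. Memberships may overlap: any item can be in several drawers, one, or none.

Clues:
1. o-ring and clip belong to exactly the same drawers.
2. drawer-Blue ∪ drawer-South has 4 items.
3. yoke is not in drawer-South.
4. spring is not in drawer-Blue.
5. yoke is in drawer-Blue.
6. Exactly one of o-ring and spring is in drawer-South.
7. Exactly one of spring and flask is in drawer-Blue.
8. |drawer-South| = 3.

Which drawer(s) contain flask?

From (3): yoke ∉ drawer-South.
From (4): spring ∉ drawer-Blue.
From (5): yoke ∈ drawer-Blue.
(7) (exactly one): flask ∈ drawer-Blue.
Suppose flask ∉ drawer-South: no assignment then satisfies all the clues, so flask ∈ drawer-South.

flask: drawer-Blue, drawer-South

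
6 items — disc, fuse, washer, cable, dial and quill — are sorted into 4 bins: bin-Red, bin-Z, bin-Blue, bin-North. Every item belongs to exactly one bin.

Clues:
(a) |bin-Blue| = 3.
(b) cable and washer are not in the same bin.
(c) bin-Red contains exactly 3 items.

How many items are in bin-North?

0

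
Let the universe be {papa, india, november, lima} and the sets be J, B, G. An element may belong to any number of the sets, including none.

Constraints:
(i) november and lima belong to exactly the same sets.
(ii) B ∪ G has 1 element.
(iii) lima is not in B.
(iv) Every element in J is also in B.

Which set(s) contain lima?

From (iii): lima ∉ B.
(i): november matches lima: november ∉ B.
(iv) contrapositive: november ∉ J.
(iv) contrapositive: lima ∉ J.
Suppose lima ∈ G: no assignment then satisfies all the clues, so lima ∉ G.

lima: none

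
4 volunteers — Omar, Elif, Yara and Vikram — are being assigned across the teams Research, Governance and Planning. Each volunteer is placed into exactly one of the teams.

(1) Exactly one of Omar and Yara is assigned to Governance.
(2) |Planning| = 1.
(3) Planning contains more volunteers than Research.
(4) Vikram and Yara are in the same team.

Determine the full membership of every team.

Research = {}; Governance = {Elif, Vikram, Yara}; Planning = {Omar}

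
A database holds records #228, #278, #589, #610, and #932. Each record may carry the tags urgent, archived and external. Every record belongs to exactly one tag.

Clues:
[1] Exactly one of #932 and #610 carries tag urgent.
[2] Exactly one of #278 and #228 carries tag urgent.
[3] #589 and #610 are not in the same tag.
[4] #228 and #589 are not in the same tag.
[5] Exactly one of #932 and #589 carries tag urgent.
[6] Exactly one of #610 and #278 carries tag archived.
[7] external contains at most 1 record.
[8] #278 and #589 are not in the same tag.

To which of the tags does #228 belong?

#228: archived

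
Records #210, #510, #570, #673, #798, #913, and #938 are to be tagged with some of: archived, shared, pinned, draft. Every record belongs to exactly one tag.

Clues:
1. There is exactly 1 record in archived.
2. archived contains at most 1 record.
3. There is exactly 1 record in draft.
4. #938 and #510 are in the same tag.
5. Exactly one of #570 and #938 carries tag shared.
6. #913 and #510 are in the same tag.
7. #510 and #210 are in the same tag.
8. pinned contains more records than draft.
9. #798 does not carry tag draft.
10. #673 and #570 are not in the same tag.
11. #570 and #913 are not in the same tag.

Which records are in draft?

draft = {#673}

From (9): #798 ∉ draft.
Suppose #210 ∈ draft: no assignment then satisfies all the clues, so #210 ∉ draft.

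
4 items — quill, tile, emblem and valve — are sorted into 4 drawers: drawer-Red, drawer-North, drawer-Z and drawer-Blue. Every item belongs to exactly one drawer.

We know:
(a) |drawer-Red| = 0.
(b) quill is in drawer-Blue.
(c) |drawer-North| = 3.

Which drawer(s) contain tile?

From (b): quill ∈ drawer-Blue.
(a): drawer-Red already has 0, so the rest are out.
(c): only 3 candidates remain for drawer-North, so all are in.

tile: drawer-North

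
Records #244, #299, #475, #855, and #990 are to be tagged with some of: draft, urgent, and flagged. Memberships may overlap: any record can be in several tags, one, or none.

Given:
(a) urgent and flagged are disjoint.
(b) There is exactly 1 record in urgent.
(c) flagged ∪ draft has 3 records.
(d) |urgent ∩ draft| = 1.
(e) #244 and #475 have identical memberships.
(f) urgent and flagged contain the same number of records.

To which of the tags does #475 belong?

#475: none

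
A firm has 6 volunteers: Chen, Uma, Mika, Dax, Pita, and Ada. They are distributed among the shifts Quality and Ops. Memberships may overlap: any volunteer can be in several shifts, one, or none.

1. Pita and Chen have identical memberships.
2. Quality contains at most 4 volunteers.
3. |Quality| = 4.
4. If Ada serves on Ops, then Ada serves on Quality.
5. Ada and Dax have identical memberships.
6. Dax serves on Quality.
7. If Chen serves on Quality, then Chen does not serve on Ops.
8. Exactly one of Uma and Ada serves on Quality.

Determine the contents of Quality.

Quality = {Ada, Chen, Dax, Pita}

From (6): Dax ∈ Quality.
(5): Ada matches Dax: Ada ∈ Quality.
(8) (exactly one): Uma ∉ Quality.
Suppose Chen ∉ Quality: no assignment then satisfies all the clues, so Chen ∈ Quality.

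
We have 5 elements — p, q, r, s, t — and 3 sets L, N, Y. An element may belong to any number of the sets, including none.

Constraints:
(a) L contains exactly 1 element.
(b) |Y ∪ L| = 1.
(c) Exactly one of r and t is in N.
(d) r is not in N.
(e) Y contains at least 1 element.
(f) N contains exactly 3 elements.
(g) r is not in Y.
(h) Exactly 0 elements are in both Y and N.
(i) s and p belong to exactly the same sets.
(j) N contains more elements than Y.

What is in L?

L = {q}

From (d): r ∉ N.
From (g): r ∉ Y.
(c) (exactly one): t ∈ N.
Suppose p ∈ L: no assignment then satisfies all the clues, so p ∉ L.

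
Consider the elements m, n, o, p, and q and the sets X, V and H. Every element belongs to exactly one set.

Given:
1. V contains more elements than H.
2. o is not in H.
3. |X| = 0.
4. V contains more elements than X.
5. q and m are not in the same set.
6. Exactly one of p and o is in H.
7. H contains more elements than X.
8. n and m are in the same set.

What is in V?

V = {m, n, o}

From (2): o ∉ H.
(3): X already has 0, so the rest are out.
(6) (exactly one): p ∈ H.
Only one set left: o ∈ V.
Suppose m ∉ V: no assignment then satisfies all the clues, so m ∈ V.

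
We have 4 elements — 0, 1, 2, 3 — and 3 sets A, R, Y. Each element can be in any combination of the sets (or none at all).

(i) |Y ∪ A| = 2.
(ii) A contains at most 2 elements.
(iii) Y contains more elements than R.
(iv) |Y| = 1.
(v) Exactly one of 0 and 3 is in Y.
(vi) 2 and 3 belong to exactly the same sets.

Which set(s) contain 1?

1: A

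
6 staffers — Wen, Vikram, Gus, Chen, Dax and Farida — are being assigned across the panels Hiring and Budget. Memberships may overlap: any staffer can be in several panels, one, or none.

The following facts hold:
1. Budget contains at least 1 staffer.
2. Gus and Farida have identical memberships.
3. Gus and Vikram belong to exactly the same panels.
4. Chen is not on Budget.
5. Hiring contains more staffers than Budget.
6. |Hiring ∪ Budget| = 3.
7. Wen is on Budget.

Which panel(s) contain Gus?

Gus: none

From (4): Chen ∉ Budget.
From (7): Wen ∈ Budget.
Suppose Gus ∈ Hiring: no assignment then satisfies all the clues, so Gus ∉ Hiring.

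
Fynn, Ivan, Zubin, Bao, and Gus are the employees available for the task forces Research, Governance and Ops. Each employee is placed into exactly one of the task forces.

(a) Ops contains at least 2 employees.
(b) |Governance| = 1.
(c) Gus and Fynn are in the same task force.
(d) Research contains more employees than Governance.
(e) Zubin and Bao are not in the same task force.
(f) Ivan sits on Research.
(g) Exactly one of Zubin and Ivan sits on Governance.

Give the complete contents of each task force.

Research = {Bao, Ivan}; Governance = {Zubin}; Ops = {Fynn, Gus}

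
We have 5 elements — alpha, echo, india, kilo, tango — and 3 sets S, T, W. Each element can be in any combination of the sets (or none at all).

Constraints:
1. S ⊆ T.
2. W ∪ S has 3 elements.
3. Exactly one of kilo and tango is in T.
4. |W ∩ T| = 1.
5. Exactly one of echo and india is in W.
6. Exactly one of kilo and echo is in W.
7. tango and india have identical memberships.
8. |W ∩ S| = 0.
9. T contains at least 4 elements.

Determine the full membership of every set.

S = {india, tango}; T = {alpha, echo, india, tango}; W = {echo}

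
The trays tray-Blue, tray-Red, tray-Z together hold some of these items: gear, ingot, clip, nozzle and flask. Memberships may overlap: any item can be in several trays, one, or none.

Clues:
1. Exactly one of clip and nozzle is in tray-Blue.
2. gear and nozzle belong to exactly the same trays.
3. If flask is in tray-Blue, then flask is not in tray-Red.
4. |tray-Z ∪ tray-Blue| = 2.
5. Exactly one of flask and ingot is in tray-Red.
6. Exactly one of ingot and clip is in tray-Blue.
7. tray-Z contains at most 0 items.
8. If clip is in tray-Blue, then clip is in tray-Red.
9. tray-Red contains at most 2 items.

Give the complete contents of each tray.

tray-Blue = {clip, flask}; tray-Red = {clip, ingot}; tray-Z = {}

(7): tray-Z already has 0, so the rest are out.
Suppose gear ∈ tray-Blue: no assignment then satisfies all the clues, so gear ∉ tray-Blue.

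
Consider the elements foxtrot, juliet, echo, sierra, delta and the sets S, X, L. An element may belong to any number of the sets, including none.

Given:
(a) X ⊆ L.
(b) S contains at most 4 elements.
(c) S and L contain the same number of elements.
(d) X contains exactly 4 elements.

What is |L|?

4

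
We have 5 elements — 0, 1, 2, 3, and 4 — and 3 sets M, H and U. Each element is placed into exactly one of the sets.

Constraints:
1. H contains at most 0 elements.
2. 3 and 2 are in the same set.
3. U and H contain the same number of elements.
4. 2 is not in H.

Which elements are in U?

U = {}

From (4): 2 ∉ H.
(1): H already has 0, so the rest are out.
Suppose 0 ∈ U: no assignment then satisfies all the clues, so 0 ∉ U.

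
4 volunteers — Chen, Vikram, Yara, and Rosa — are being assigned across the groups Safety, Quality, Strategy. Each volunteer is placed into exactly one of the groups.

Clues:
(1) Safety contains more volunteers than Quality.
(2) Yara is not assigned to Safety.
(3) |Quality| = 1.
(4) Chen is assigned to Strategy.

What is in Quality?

From (2): Yara ∉ Safety.
From (4): Chen ∈ Strategy.
Suppose Vikram ∈ Quality: no assignment then satisfies all the clues, so Vikram ∉ Quality.

Quality = {Yara}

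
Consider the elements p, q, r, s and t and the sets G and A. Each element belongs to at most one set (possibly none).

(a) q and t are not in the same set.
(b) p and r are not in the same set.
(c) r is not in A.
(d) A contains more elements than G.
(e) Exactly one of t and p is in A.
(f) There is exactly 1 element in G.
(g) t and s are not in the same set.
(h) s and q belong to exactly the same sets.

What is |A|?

3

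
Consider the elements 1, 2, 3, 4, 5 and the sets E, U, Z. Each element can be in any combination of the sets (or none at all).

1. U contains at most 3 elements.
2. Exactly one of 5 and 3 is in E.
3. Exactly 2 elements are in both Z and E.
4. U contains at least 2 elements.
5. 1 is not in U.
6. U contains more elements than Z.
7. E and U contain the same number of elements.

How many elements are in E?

3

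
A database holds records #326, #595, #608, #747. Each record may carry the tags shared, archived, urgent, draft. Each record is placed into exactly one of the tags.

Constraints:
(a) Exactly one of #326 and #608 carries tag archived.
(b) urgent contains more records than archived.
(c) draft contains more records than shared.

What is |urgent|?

2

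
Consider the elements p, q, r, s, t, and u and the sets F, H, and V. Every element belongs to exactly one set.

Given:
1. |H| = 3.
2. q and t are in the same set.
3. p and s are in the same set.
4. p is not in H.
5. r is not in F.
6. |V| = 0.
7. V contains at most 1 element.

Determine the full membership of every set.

F = {p, s, u}; H = {q, r, t}; V = {}

From (4): p ∉ H.
From (5): r ∉ F.
(3): s matches p: s ∉ H.
(6): V already has 0, so the rest are out.
Only one set left: p ∈ F.
Only one set left: r ∈ H.
Only one set left: s ∈ F.
Suppose q ∈ F: no assignment then satisfies all the clues, so q ∉ F.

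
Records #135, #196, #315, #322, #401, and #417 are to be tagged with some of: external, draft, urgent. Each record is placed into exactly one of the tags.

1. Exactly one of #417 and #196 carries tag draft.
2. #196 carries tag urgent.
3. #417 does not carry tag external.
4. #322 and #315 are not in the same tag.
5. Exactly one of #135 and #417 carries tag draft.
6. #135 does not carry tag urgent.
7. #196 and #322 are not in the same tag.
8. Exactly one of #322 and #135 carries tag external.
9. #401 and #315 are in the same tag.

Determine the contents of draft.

From (2): #196 ∈ urgent.
From (3): #417 ∉ external.
From (6): #135 ∉ urgent.
(1) (exactly one): #417 ∈ draft.
(5) (exactly one): #135 ∉ draft.
(7): #322 ∉ urgent.
Only one tag left: #135 ∈ external.
(8) (exactly one): #322 ∉ external.
Only one tag left: #322 ∈ draft.
(4): #315 ∉ draft.
(9): #401 matches #315: #401 ∉ draft.

draft = {#322, #417}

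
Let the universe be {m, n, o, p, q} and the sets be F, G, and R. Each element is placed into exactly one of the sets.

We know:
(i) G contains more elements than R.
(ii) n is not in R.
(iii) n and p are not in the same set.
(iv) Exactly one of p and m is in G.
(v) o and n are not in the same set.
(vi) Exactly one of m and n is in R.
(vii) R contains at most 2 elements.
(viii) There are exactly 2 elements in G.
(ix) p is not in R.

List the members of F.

From (ii): n ∉ R.
From (ix): p ∉ R.
(vi) (exactly one): m ∈ R.
(iv) (exactly one): p ∈ G.
(iii): n ∉ G.
Only one set left: n ∈ F.
(v): o ∉ F.
Suppose q ∉ F: no assignment then satisfies all the clues, so q ∈ F.

F = {n, q}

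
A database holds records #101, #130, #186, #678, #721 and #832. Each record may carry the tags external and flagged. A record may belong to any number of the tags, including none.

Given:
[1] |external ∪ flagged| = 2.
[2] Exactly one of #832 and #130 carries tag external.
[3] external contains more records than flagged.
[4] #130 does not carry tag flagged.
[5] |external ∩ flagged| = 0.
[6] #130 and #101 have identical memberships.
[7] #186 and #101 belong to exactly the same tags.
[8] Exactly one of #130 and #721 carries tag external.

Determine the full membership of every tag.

From (4): #130 ∉ flagged.
(6): #101 matches #130: #101 ∉ flagged.
(7): #186 matches #101: #186 ∉ flagged.
Suppose #101 ∈ external: no assignment then satisfies all the clues, so #101 ∉ external.

external = {#721, #832}; flagged = {}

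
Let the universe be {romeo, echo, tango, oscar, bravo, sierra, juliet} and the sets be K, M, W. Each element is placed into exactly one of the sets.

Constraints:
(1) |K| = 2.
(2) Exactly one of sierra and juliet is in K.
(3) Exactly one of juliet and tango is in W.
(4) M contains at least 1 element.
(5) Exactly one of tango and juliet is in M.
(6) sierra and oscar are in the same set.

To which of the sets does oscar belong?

oscar: K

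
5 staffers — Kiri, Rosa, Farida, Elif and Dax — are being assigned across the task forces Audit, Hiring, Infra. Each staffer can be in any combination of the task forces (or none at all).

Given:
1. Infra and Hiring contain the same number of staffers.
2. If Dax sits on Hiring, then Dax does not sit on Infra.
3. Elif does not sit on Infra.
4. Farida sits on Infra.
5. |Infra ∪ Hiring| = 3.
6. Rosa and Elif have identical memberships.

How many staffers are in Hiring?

2

From (3): Elif ∉ Infra.
From (4): Farida ∈ Infra.
(6): Rosa matches Elif: Rosa ∉ Infra.
Suppose Rosa ∈ Hiring: no assignment then satisfies all the clues, so Rosa ∉ Hiring.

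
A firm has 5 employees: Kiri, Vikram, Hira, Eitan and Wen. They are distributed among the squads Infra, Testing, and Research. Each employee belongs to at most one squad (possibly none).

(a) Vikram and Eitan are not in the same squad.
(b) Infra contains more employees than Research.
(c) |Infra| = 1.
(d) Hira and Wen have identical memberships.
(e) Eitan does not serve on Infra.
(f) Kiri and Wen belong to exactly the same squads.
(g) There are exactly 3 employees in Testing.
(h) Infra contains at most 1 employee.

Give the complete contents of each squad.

Infra = {Vikram}; Testing = {Hira, Kiri, Wen}; Research = {}

From (e): Eitan ∉ Infra.
Suppose Kiri ∈ Infra: no assignment then satisfies all the clues, so Kiri ∉ Infra.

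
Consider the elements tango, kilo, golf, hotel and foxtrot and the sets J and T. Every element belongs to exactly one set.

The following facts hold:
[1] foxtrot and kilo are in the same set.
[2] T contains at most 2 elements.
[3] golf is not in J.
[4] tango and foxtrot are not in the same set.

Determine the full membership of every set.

J = {foxtrot, hotel, kilo}; T = {golf, tango}

From (3): golf ∉ J.
Only one set left: golf ∈ T.
Suppose tango ∈ J: no assignment then satisfies all the clues, so tango ∉ J.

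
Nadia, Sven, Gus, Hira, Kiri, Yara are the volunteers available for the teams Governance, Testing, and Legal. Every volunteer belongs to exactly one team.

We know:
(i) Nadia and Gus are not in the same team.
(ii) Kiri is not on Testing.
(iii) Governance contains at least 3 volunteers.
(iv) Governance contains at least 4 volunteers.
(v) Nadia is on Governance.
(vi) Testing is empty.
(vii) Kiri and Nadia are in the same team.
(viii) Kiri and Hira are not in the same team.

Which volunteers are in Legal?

From (ii): Kiri ∉ Testing.
From (v): Nadia ∈ Governance.
(i): Gus ∉ Governance.
(vi): Testing already has 0, so the rest are out.
(vii): Kiri matches Nadia: Kiri ∈ Governance.
(viii): Hira ∉ Governance.
Only one team left: Gus ∈ Legal.
Only one team left: Hira ∈ Legal.
(iv): only 4 candidates remain for Governance, so all are in.

Legal = {Gus, Hira}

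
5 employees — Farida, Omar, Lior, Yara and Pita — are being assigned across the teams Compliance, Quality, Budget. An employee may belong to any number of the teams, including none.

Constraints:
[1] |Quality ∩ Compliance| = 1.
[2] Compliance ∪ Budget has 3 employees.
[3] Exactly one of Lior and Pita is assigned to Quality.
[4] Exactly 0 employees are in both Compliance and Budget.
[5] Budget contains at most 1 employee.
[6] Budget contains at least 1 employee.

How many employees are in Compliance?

2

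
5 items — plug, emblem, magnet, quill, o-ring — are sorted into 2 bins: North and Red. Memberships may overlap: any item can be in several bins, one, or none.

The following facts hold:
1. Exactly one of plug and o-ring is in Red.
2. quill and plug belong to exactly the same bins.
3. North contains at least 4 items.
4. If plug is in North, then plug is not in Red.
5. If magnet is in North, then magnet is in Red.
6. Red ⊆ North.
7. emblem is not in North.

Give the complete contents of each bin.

North = {magnet, o-ring, plug, quill}; Red = {magnet, o-ring}

From (7): emblem ∉ North.
(3): only 4 candidates remain for North, so all are in.
(4): plug ∉ Red.
(5): magnet ∈ Red.
(6) contrapositive: emblem ∉ Red.
(1) (exactly one): o-ring ∈ Red.
(2): quill matches plug: quill ∉ Red.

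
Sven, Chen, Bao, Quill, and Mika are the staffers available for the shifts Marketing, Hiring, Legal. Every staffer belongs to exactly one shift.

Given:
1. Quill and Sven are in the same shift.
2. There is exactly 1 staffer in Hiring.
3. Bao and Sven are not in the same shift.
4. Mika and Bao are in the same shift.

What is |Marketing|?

2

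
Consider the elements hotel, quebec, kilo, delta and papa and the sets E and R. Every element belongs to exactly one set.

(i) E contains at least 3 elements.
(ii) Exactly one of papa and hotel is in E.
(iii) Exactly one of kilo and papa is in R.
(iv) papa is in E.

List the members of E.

E = {delta, papa, quebec}

From (iv): papa ∈ E.
(ii) (exactly one): hotel ∉ E.
(iii) (exactly one): kilo ∈ R.
Only one set left: hotel ∈ R.
(i): only 3 candidates remain for E, so all are in.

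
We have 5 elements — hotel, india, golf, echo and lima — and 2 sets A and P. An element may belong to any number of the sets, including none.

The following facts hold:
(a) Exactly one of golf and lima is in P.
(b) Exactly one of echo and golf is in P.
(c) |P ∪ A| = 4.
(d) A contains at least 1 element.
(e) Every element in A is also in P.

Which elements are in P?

P = {echo, hotel, india, lima}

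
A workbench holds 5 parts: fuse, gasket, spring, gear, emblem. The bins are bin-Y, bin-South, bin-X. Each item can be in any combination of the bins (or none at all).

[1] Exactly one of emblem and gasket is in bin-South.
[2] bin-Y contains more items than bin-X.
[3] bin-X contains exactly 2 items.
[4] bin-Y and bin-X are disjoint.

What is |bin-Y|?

3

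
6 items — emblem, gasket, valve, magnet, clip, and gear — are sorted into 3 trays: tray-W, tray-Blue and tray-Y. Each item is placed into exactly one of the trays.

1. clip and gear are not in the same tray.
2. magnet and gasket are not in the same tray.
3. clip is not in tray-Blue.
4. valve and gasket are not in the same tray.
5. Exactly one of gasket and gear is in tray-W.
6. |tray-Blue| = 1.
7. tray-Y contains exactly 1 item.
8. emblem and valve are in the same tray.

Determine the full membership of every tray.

tray-W = {emblem, gear, magnet, valve}; tray-Blue = {gasket}; tray-Y = {clip}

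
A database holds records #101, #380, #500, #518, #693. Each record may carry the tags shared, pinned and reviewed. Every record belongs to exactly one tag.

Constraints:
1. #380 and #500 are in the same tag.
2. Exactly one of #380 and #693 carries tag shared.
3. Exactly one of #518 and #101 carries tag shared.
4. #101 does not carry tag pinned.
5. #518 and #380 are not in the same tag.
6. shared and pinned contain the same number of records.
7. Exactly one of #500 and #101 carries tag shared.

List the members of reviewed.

From (4): #101 ∉ pinned.
Suppose #101 ∈ reviewed: no assignment then satisfies all the clues, so #101 ∉ reviewed.

reviewed = {#518}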